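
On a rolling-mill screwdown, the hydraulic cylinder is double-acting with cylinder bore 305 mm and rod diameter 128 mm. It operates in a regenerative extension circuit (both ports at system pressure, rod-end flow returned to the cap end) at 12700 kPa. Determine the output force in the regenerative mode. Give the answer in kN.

With equal pressure on both faces, forces on the annular region cancel; the net push is pressure × rod cross-section.
Rod cross-section A_rod = π/4 × (128 mm)² = 12870 mm^2
F = P × A_rod

F ≈ 163 kN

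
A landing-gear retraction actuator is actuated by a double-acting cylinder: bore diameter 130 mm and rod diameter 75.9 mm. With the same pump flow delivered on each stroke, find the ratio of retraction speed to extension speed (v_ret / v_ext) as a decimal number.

v_ret/v_ext ≈ 1.52

Cap-side area A_cap = π/4 × (130 mm)² = 13270 mm^2
Rod-side annular area A_ann = π/4 × (130² − 75.9²) = 8749 mm^2
For equal Q, v ∝ 1/A, so v_ret/v_ext = A_cap/A_ann.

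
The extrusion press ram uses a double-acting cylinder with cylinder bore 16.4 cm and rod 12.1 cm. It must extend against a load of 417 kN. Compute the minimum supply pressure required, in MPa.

Cap-side area A_cap = π/4 × (16.4 cm)² = 211.2 cm^2
P = F / A = 417 kN / A

P ≈ 19.7 MPa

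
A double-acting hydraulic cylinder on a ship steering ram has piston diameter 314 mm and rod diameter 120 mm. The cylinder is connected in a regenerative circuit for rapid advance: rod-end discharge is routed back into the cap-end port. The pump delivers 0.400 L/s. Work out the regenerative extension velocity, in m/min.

In regeneration the rod-end outflow joins the pump flow into the cap end, so the net volume the pump must supply per unit advance equals the rod cross-section area.
Rod cross-section A_rod = π/4 × (120 mm)² = 11310 mm^2
v = Q_pump / A_rod

v ≈ 2.12 m/min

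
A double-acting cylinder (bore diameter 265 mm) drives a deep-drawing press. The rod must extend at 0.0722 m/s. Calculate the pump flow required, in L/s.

Q ≈ 3.98 L/s

Cap-side area A_cap = π/4 × (265 mm)² = 55150 mm^2
Q = A × v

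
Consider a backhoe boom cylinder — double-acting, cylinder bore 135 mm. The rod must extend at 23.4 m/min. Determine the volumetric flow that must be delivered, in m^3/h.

Q ≈ 20.1 m^3/h

Cap-side area A_cap = π/4 × (135 mm)² = 14310 mm^2
Q = A × v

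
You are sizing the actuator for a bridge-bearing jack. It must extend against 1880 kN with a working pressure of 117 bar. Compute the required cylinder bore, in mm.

D ≈ 452 mm

Extension force acts on the full piston face: F = P × (π/4)D².
D = √(4F / (πP)) = √(4 × 1880 kN / (π × 117 bar))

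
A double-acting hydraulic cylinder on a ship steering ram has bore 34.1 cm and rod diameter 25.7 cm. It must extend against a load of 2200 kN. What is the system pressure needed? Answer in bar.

P ≈ 241 bar

Cap-side area A_cap = π/4 × (34.1 cm)² = 913.3 cm^2
P = F / A = 2200 kN / A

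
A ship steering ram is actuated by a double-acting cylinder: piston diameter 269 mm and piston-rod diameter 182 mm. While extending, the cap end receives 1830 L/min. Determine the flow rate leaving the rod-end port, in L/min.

Cap-side area A_cap = π/4 × (269 mm)² = 56830 mm^2
Rod-side annular area A_ann = π/4 × (269² − 182²) = 30820 mm^2
Piston speed v = Q_in/A_cap; rod-end outflow Q_out = v × A_ann = Q_in × A_ann/A_cap.

Q_out ≈ 992 L/min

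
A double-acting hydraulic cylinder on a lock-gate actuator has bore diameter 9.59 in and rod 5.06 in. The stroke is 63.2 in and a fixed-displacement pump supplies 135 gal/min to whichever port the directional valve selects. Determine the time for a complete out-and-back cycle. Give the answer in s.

Cap-side area A_cap = π/4 × (9.59 in)² = 72.23 in^2
Rod-side annular area A_ann = π/4 × (9.59² − 5.06²) = 52.12 in^2
t_ext = A_cap·L/Q = 8.783 s
t_ret = A_ann·L/Q = 6.338 s
t_cycle = t_ext + t_ret

t ≈ 15.1 s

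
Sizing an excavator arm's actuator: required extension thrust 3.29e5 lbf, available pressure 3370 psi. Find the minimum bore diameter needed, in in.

Extension force acts on the full piston face: F = P × (π/4)D².
D = √(4F / (πP)) = √(4 × 3.29e5 lbf / (π × 3370 psi))

D ≈ 11.1 in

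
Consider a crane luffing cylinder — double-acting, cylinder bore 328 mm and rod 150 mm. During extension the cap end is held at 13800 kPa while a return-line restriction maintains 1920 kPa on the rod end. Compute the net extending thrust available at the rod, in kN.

F ≈ 1040 kN

Cap-side area A_cap = π/4 × (328 mm)² = 84500 mm^2
Rod-side annular area A_ann = π/4 × (328² − 150²) = 66820 mm^2
Net thrust = P_cap·A_cap − P_rod·A_ann = 1166 kN − 128.3 kN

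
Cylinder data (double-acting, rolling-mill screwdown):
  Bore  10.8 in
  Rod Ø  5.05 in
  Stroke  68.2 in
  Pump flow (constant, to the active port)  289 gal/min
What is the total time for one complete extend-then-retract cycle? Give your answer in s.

t ≈ 10.0 s

Cap-side area A_cap = π/4 × (10.8 in)² = 91.61 in^2
Rod-side annular area A_ann = π/4 × (10.8² − 5.05²) = 71.58 in^2
t_ext = A_cap·L/Q = 5.615 s
t_ret = A_ann·L/Q = 4.387 s
t_cycle = t_ext + t_ret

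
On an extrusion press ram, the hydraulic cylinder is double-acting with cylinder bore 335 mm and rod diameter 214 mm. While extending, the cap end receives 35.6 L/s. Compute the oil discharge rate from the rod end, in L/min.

Cap-side area A_cap = π/4 × (335 mm)² = 88140 mm^2
Rod-side annular area A_ann = π/4 × (335² − 214²) = 52170 mm^2
Piston speed v = Q_in/A_cap; rod-end outflow Q_out = v × A_ann = Q_in × A_ann/A_cap.

Q_out ≈ 1260 L/min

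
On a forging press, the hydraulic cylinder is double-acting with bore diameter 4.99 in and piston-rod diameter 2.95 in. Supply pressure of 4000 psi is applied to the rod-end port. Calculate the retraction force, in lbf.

Rod-side annular area A_ann = π/4 × (4.99² − 2.95²) = 12.72 in^2
On retraction the pressure acts on the annular area (bore minus rod).
F = P × A_ann

F ≈ 50900 lbf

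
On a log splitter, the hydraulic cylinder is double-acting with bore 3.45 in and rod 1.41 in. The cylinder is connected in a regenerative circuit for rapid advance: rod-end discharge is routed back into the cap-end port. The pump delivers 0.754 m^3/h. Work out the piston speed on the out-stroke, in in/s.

v ≈ 8.19 in/s

In regeneration the rod-end outflow joins the pump flow into the cap end, so the net volume the pump must supply per unit advance equals the rod cross-section area.
Rod cross-section A_rod = π/4 × (1.41 in)² = 1.561 in^2
v = Q_pump / A_rod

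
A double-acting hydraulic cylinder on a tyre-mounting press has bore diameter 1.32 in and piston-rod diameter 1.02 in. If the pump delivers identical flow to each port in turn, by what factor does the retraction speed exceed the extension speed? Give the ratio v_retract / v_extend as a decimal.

v_ret/v_ext ≈ 2.48

Cap-side area A_cap = π/4 × (1.32 in)² = 1.368 in^2
Rod-side annular area A_ann = π/4 × (1.32² − 1.02²) = 0.5513 in^2
For equal Q, v ∝ 1/A, so v_ret/v_ext = A_cap/A_ann.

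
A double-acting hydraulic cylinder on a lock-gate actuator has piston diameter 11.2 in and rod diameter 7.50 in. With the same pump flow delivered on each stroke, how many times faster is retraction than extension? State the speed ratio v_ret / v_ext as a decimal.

v_ret/v_ext ≈ 1.81

Cap-side area A_cap = π/4 × (11.2 in)² = 98.52 in^2
Rod-side annular area A_ann = π/4 × (11.2² − 7.50²) = 54.34 in^2
For equal Q, v ∝ 1/A, so v_ret/v_ext = A_cap/A_ann.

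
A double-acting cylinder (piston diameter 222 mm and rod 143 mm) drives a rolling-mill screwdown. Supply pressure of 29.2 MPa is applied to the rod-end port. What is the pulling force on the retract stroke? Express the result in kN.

F ≈ 661 kN

Rod-side annular area A_ann = π/4 × (222² − 143²) = 22650 mm^2
On retraction the pressure acts on the annular area (bore minus rod).
F = P × A_ann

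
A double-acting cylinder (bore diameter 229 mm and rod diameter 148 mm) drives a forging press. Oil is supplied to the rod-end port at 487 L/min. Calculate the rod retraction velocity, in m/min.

v ≈ 20.3 m/min

Rod-side annular area A_ann = π/4 × (229² − 148²) = 23980 mm^2
Flow into the rod-end port fills the annular volume.
v = Q / A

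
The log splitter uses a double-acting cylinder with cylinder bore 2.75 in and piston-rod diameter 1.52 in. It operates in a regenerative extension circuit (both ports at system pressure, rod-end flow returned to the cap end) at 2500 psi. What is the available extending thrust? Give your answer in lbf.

With equal pressure on both faces, forces on the annular region cancel; the net push is pressure × rod cross-section.
Rod cross-section A_rod = π/4 × (1.52 in)² = 1.815 in^2
F = P × A_rod

F ≈ 4540 lbf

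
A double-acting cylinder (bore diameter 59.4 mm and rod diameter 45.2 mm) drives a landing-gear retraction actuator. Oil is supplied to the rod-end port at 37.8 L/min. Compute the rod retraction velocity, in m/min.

v ≈ 32.4 m/min

Rod-side annular area A_ann = π/4 × (59.4² − 45.2²) = 1167 mm^2
Flow into the rod-end port fills the annular volume.
v = Q / A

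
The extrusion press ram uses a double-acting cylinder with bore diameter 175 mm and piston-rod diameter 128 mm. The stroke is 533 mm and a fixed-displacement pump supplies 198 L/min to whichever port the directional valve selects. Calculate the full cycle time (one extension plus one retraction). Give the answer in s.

Cap-side area A_cap = π/4 × (175 mm)² = 24050 mm^2
Rod-side annular area A_ann = π/4 × (175² − 128²) = 11180 mm^2
t_ext = A_cap·L/Q = 3.885 s
t_ret = A_ann·L/Q = 1.807 s
t_cycle = t_ext + t_ret

t ≈ 5.69 s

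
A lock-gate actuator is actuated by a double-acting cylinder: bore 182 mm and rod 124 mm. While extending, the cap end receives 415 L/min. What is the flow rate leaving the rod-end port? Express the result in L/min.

Q_out ≈ 222 L/min

Cap-side area A_cap = π/4 × (182 mm)² = 26020 mm^2
Rod-side annular area A_ann = π/4 × (182² − 124²) = 13940 mm^2
Piston speed v = Q_in/A_cap; rod-end outflow Q_out = v × A_ann = Q_in × A_ann/A_cap.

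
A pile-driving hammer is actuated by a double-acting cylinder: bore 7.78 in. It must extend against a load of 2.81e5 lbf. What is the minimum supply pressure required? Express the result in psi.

Cap-side area A_cap = π/4 × (7.78 in)² = 47.54 in^2
P = F / A = 2.81e5 lbf / A

P ≈ 5910 psi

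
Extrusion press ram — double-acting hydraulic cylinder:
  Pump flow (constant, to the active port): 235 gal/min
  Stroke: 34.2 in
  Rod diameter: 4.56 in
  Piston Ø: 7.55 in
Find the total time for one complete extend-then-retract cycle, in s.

t ≈ 2.77 s

Cap-side area A_cap = π/4 × (7.55 in)² = 44.77 in^2
Rod-side annular area A_ann = π/4 × (7.55² − 4.56²) = 28.44 in^2
t_ext = A_cap·L/Q = 1.692 s
t_ret = A_ann·L/Q = 1.075 s
t_cycle = t_ext + t_ret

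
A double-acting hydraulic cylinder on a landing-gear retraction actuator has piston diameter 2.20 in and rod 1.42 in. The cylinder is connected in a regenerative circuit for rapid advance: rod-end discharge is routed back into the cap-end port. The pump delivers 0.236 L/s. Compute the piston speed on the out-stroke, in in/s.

In regeneration the rod-end outflow joins the pump flow into the cap end, so the net volume the pump must supply per unit advance equals the rod cross-section area.
Rod cross-section A_rod = π/4 × (1.42 in)² = 1.584 in^2
v = Q_pump / A_rod

v ≈ 9.09 in/s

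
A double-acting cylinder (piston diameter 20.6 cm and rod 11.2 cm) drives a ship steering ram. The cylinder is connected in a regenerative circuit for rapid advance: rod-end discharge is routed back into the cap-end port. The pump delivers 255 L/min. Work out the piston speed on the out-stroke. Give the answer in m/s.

v ≈ 0.431 m/s

In regeneration the rod-end outflow joins the pump flow into the cap end, so the net volume the pump must supply per unit advance equals the rod cross-section area.
Rod cross-section A_rod = π/4 × (11.2 cm)² = 98.52 cm^2
v = Q_pump / A_rod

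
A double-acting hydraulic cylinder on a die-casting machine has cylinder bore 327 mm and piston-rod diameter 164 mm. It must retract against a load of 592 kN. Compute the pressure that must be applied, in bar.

P ≈ 94.2 bar

Rod-side annular area A_ann = π/4 × (327² − 164²) = 62860 mm^2
Retraction: pressure acts on the annular area.
P = F / A = 592 kN / A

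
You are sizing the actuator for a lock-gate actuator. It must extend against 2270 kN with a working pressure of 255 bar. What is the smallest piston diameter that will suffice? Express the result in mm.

D ≈ 337 mm

Extension force acts on the full piston face: F = P × (π/4)D².
D = √(4F / (πP)) = √(4 × 2270 kN / (π × 255 bar))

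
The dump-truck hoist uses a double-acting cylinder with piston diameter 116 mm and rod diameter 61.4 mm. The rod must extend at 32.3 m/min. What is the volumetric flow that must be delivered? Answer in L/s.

Q ≈ 5.69 L/s

Cap-side area A_cap = π/4 × (116 mm)² = 10570 mm^2
Q = A × v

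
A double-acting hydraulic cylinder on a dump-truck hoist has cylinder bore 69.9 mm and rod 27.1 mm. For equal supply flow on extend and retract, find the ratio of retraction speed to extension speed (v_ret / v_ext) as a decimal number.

v_ret/v_ext ≈ 1.18

Cap-side area A_cap = π/4 × (69.9 mm)² = 3837 mm^2
Rod-side annular area A_ann = π/4 × (69.9² − 27.1²) = 3261 mm^2
For equal Q, v ∝ 1/A, so v_ret/v_ext = A_cap/A_ann.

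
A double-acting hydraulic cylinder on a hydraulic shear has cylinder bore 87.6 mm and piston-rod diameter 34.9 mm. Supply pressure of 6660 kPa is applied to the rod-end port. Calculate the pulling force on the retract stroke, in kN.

F ≈ 33.8 kN

Rod-side annular area A_ann = π/4 × (87.6² − 34.9²) = 5070 mm^2
On retraction the pressure acts on the annular area (bore minus rod).
F = P × A_ann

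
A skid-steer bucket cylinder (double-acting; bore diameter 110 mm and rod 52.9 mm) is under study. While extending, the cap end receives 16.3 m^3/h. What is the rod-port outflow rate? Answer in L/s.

Q_out ≈ 3.48 L/s

Cap-side area A_cap = π/4 × (110 mm)² = 9503 mm^2
Rod-side annular area A_ann = π/4 × (110² − 52.9²) = 7305 mm^2
Piston speed v = Q_in/A_cap; rod-end outflow Q_out = v × A_ann = Q_in × A_ann/A_cap.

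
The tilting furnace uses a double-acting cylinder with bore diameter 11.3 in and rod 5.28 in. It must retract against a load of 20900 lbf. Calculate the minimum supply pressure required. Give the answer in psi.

P ≈ 267 psi

Rod-side annular area A_ann = π/4 × (11.3² − 5.28²) = 78.39 in^2
Retraction: pressure acts on the annular area.
P = F / A = 20900 lbf / A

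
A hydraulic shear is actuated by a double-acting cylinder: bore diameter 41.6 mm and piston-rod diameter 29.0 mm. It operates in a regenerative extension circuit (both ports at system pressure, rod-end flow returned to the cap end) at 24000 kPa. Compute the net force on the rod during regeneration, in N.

F ≈ 15900 N

With equal pressure on both faces, forces on the annular region cancel; the net push is pressure × rod cross-section.
Rod cross-section A_rod = π/4 × (29.0 mm)² = 660.5 mm^2
F = P × A_rod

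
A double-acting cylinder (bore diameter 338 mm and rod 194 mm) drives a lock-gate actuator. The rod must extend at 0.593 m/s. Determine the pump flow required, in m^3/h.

Q ≈ 192 m^3/h

Cap-side area A_cap = π/4 × (338 mm)² = 89730 mm^2
Q = A × v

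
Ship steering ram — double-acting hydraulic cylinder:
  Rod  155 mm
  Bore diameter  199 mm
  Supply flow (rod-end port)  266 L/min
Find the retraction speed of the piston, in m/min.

v ≈ 21.7 m/min

Rod-side annular area A_ann = π/4 × (199² − 155²) = 12230 mm^2
Flow into the rod-end port fills the annular volume.
v = Q / A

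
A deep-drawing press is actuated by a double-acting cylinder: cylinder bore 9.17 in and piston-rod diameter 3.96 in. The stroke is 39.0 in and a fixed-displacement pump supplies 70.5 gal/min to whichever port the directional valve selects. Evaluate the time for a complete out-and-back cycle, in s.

Cap-side area A_cap = π/4 × (9.17 in)² = 66.04 in^2
Rod-side annular area A_ann = π/4 × (9.17² − 3.96²) = 53.73 in^2
t_ext = A_cap·L/Q = 9.489 s
t_ret = A_ann·L/Q = 7.720 s
t_cycle = t_ext + t_ret

t ≈ 17.2 s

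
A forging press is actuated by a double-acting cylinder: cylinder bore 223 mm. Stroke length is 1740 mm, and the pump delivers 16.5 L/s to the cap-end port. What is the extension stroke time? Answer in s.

t ≈ 4.12 s

Cap-side area A_cap = π/4 × (223 mm)² = 39060 mm^2
Swept volume V = A × L; t = V / Q = A·L / Q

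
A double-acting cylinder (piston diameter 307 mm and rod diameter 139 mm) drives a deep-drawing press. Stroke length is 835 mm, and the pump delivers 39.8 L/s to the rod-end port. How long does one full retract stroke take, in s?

t ≈ 1.23 s

Rod-side annular area A_ann = π/4 × (307² − 139²) = 58850 mm^2
Swept volume V = A × L; t = V / Q = A·L / Q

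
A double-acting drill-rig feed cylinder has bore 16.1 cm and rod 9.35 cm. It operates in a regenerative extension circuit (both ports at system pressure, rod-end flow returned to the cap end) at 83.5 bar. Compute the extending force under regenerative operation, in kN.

F ≈ 57.3 kN

With equal pressure on both faces, forces on the annular region cancel; the net push is pressure × rod cross-section.
Rod cross-section A_rod = π/4 × (9.35 cm)² = 68.66 cm^2
F = P × A_rod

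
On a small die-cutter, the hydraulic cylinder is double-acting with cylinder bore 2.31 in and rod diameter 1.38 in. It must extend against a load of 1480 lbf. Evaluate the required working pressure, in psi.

P ≈ 353 psi

Cap-side area A_cap = π/4 × (2.31 in)² = 4.191 in^2
P = F / A = 1480 lbf / A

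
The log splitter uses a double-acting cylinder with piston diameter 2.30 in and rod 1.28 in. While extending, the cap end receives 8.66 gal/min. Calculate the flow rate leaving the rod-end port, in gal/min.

Q_out ≈ 5.98 gal/min

Cap-side area A_cap = π/4 × (2.30 in)² = 4.155 in^2
Rod-side annular area A_ann = π/4 × (2.30² − 1.28²) = 2.868 in^2
Piston speed v = Q_in/A_cap; rod-end outflow Q_out = v × A_ann = Q_in × A_ann/A_cap.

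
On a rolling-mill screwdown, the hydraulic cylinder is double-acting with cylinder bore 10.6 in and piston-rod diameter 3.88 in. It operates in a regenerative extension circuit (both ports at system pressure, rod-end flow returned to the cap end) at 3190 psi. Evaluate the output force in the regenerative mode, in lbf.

F ≈ 37700 lbf

With equal pressure on both faces, forces on the annular region cancel; the net push is pressure × rod cross-section.
Rod cross-section A_rod = π/4 × (3.88 in)² = 11.82 in^2
F = P × A_rod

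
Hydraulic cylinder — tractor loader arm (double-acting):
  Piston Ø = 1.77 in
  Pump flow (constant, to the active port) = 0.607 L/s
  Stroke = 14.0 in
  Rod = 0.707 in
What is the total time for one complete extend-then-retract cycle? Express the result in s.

t ≈ 1.71 s

Cap-side area A_cap = π/4 × (1.77 in)² = 2.461 in^2
Rod-side annular area A_ann = π/4 × (1.77² − 0.707²) = 2.068 in^2
t_ext = A_cap·L/Q = 0.9300 s
t_ret = A_ann·L/Q = 0.7816 s
t_cycle = t_ext + t_ret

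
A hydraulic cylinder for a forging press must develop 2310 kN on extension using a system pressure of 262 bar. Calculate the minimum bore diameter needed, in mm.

Extension force acts on the full piston face: F = P × (π/4)D².
D = √(4F / (πP)) = √(4 × 2310 kN / (π × 262 bar))

D ≈ 335 mm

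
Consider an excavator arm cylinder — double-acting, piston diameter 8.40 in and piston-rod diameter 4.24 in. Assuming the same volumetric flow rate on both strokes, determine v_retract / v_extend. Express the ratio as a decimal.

v_ret/v_ext ≈ 1.34

Cap-side area A_cap = π/4 × (8.40 in)² = 55.42 in^2
Rod-side annular area A_ann = π/4 × (8.40² − 4.24²) = 41.30 in^2
For equal Q, v ∝ 1/A, so v_ret/v_ext = A_cap/A_ann.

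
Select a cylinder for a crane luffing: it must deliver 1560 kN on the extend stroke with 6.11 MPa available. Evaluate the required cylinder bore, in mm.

D ≈ 570 mm

Extension force acts on the full piston face: F = P × (π/4)D².
D = √(4F / (πP)) = √(4 × 1560 kN / (π × 6.11 MPa))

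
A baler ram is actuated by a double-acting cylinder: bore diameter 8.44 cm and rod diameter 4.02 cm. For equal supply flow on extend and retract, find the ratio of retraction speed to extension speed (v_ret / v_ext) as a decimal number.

v_ret/v_ext ≈ 1.29

Cap-side area A_cap = π/4 × (8.44 cm)² = 55.95 cm^2
Rod-side annular area A_ann = π/4 × (8.44² − 4.02²) = 43.25 cm^2
For equal Q, v ∝ 1/A, so v_ret/v_ext = A_cap/A_ann.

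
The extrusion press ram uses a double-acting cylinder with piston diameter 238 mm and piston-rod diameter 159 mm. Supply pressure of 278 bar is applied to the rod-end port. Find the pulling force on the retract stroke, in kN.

Rod-side annular area A_ann = π/4 × (238² − 159²) = 24630 mm^2
On retraction the pressure acts on the annular area (bore minus rod).
F = P × A_ann

F ≈ 685 kN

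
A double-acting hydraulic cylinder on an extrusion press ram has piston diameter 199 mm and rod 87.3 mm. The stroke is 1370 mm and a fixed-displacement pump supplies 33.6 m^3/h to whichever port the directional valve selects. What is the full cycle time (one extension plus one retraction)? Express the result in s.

t ≈ 8.25 s

Cap-side area A_cap = π/4 × (199 mm)² = 31100 mm^2
Rod-side annular area A_ann = π/4 × (199² − 87.3²) = 25120 mm^2
t_ext = A_cap·L/Q = 4.565 s
t_ret = A_ann·L/Q = 3.687 s
t_cycle = t_ext + t_ret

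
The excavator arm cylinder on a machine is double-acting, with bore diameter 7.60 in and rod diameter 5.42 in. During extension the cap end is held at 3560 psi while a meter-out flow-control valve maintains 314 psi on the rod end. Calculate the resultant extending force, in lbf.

Cap-side area A_cap = π/4 × (7.60 in)² = 45.36 in^2
Rod-side annular area A_ann = π/4 × (7.60² − 5.42²) = 22.29 in^2
Net thrust = P_cap·A_cap − P_rod·A_ann = 1.615e5 lbf − 7000 lbf

F ≈ 1.54e5 lbf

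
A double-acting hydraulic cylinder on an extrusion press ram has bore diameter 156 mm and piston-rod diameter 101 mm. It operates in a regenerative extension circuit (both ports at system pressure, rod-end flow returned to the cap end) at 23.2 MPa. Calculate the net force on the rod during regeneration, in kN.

F ≈ 186 kN

With equal pressure on both faces, forces on the annular region cancel; the net push is pressure × rod cross-section.
Rod cross-section A_rod = π/4 × (101 mm)² = 8012 mm^2
F = P × A_rod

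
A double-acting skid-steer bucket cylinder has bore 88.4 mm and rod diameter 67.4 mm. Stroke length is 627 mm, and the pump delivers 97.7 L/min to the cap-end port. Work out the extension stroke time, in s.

t ≈ 2.36 s

Cap-side area A_cap = π/4 × (88.4 mm)² = 6138 mm^2
Swept volume V = A × L; t = V / Q = A·L / Q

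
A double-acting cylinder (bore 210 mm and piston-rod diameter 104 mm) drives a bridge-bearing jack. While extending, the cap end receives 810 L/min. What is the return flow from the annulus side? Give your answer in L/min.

Q_out ≈ 611 L/min

Cap-side area A_cap = π/4 × (210 mm)² = 34640 mm^2
Rod-side annular area A_ann = π/4 × (210² − 104²) = 26140 mm^2
Piston speed v = Q_in/A_cap; rod-end outflow Q_out = v × A_ann = Q_in × A_ann/A_cap.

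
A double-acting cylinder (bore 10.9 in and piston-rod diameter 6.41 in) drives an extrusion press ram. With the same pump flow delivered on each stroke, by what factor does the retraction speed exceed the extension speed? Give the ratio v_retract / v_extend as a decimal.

Cap-side area A_cap = π/4 × (10.9 in)² = 93.31 in^2
Rod-side annular area A_ann = π/4 × (10.9² − 6.41²) = 61.04 in^2
For equal Q, v ∝ 1/A, so v_ret/v_ext = A_cap/A_ann.

v_ret/v_ext ≈ 1.53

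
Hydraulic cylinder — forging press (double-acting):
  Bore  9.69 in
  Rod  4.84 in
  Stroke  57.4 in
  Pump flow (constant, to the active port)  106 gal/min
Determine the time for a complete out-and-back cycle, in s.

Cap-side area A_cap = π/4 × (9.69 in)² = 73.75 in^2
Rod-side annular area A_ann = π/4 × (9.69² − 4.84²) = 55.35 in^2
t_ext = A_cap·L/Q = 10.37 s
t_ret = A_ann·L/Q = 7.785 s
t_cycle = t_ext + t_ret

t ≈ 18.2 s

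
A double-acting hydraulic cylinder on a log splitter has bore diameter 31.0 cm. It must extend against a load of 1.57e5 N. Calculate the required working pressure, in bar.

P ≈ 20.8 bar

Cap-side area A_cap = π/4 × (31.0 cm)² = 754.8 cm^2
P = F / A = 1.57e5 N / A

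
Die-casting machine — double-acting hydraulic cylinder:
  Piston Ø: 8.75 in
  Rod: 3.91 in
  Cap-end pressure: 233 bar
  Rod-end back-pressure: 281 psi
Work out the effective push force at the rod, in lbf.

F ≈ 1.90e5 lbf

Cap-side area A_cap = π/4 × (8.75 in)² = 60.13 in^2
Rod-side annular area A_ann = π/4 × (8.75² − 3.91²) = 48.12 in^2
Net thrust = P_cap·A_cap − P_rod·A_ann = 2.032e5 lbf − 13520 lbf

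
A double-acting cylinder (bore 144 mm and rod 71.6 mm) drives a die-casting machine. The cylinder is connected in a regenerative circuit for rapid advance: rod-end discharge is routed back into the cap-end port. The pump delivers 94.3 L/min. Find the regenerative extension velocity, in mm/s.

In regeneration the rod-end outflow joins the pump flow into the cap end, so the net volume the pump must supply per unit advance equals the rod cross-section area.
Rod cross-section A_rod = π/4 × (71.6 mm)² = 4026 mm^2
v = Q_pump / A_rod

v ≈ 390 mm/s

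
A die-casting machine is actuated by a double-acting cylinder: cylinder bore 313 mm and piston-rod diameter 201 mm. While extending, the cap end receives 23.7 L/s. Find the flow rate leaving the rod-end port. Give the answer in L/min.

Cap-side area A_cap = π/4 × (313 mm)² = 76940 mm^2
Rod-side annular area A_ann = π/4 × (313² − 201²) = 45210 mm^2
Piston speed v = Q_in/A_cap; rod-end outflow Q_out = v × A_ann = Q_in × A_ann/A_cap.

Q_out ≈ 836 L/min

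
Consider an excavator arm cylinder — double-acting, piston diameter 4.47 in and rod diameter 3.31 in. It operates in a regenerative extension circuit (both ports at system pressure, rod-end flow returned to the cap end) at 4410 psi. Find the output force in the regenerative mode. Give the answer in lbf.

With equal pressure on both faces, forces on the annular region cancel; the net push is pressure × rod cross-section.
Rod cross-section A_rod = π/4 × (3.31 in)² = 8.605 in^2
F = P × A_rod

F ≈ 37900 lbf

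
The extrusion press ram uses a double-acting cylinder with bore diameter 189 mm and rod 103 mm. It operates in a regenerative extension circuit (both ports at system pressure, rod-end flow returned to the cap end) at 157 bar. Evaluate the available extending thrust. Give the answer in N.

F ≈ 1.31e5 N

With equal pressure on both faces, forces on the annular region cancel; the net push is pressure × rod cross-section.
Rod cross-section A_rod = π/4 × (103 mm)² = 8332 mm^2
F = P × A_rod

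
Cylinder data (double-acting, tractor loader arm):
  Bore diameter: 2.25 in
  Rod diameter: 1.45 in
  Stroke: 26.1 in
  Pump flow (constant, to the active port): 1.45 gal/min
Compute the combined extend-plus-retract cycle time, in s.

Cap-side area A_cap = π/4 × (2.25 in)² = 3.976 in^2
Rod-side annular area A_ann = π/4 × (2.25² − 1.45²) = 2.325 in^2
t_ext = A_cap·L/Q = 18.59 s
t_ret = A_ann·L/Q = 10.87 s
t_cycle = t_ext + t_ret

t ≈ 29.5 s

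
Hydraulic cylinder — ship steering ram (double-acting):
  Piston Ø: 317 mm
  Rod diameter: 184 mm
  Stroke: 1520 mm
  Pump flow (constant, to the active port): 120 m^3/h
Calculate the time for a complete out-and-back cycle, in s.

t ≈ 5.99 s

Cap-side area A_cap = π/4 × (317 mm)² = 78920 mm^2
Rod-side annular area A_ann = π/4 × (317² − 184²) = 52330 mm^2
t_ext = A_cap·L/Q = 3.599 s
t_ret = A_ann·L/Q = 2.386 s
t_cycle = t_ext + t_ret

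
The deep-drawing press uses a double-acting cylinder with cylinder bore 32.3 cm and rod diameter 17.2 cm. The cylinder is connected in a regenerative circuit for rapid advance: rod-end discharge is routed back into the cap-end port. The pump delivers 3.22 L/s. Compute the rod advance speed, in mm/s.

v ≈ 139 mm/s

In regeneration the rod-end outflow joins the pump flow into the cap end, so the net volume the pump must supply per unit advance equals the rod cross-section area.
Rod cross-section A_rod = π/4 × (17.2 cm)² = 232.4 cm^2
v = Q_pump / A_rod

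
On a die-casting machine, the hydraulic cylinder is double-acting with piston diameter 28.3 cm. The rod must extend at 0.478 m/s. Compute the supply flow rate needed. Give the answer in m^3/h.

Q ≈ 108 m^3/h

Cap-side area A_cap = π/4 × (28.3 cm)² = 629.0 cm^2
Q = A × v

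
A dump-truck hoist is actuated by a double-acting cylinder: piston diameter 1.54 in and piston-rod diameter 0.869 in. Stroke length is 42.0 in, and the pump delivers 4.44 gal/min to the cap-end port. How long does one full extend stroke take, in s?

t ≈ 4.58 s

Cap-side area A_cap = π/4 × (1.54 in)² = 1.863 in^2
Swept volume V = A × L; t = V / Q = A·L / Q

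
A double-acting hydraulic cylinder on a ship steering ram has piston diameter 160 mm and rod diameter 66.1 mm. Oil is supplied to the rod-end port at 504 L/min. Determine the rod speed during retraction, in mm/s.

v ≈ 504 mm/s

Rod-side annular area A_ann = π/4 × (160² − 66.1²) = 16670 mm^2
Flow into the rod-end port fills the annular volume.
v = Q / A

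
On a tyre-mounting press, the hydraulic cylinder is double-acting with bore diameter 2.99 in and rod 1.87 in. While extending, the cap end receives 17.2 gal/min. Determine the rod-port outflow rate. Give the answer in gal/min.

Cap-side area A_cap = π/4 × (2.99 in)² = 7.022 in^2
Rod-side annular area A_ann = π/4 × (2.99² − 1.87²) = 4.275 in^2
Piston speed v = Q_in/A_cap; rod-end outflow Q_out = v × A_ann = Q_in × A_ann/A_cap.

Q_out ≈ 10.5 gal/min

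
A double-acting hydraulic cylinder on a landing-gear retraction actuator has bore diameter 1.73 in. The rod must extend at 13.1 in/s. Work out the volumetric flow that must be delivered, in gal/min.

Cap-side area A_cap = π/4 × (1.73 in)² = 2.351 in^2
Q = A × v

Q ≈ 8.00 gal/min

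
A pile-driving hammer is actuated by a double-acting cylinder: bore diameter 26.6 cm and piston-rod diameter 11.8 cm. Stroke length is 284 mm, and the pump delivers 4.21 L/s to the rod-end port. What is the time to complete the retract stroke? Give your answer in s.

Rod-side annular area A_ann = π/4 × (26.6² − 11.8²) = 446.4 cm^2
Swept volume V = A × L; t = V / Q = A·L / Q

t ≈ 3.01 s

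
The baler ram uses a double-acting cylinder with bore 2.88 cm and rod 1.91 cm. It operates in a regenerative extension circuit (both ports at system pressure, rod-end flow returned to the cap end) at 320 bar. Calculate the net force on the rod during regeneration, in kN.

With equal pressure on both faces, forces on the annular region cancel; the net push is pressure × rod cross-section.
Rod cross-section A_rod = π/4 × (1.91 cm)² = 2.865 cm^2
F = P × A_rod

F ≈ 9.17 kN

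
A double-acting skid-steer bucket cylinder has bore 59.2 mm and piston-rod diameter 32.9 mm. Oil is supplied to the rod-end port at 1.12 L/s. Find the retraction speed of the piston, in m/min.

Rod-side annular area A_ann = π/4 × (59.2² − 32.9²) = 1902 mm^2
Flow into the rod-end port fills the annular volume.
v = Q / A

v ≈ 35.3 m/min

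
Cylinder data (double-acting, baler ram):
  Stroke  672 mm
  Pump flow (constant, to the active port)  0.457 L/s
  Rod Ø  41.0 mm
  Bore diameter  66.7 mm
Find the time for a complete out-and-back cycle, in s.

Cap-side area A_cap = π/4 × (66.7 mm)² = 3494 mm^2
Rod-side annular area A_ann = π/4 × (66.7² − 41.0²) = 2174 mm^2
t_ext = A_cap·L/Q = 5.138 s
t_ret = A_ann·L/Q = 3.197 s
t_cycle = t_ext + t_ret

t ≈ 8.33 s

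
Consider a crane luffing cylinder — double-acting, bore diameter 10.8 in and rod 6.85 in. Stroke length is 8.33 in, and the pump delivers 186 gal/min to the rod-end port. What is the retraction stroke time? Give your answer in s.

t ≈ 0.637 s

Rod-side annular area A_ann = π/4 × (10.8² − 6.85²) = 54.76 in^2
Swept volume V = A × L; t = V / Q = A·L / Q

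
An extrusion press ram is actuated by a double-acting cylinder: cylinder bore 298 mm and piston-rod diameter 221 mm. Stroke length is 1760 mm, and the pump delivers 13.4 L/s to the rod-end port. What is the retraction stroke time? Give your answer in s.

t ≈ 4.12 s

Rod-side annular area A_ann = π/4 × (298² − 221²) = 31390 mm^2
Swept volume V = A × L; t = V / Q = A·L / Q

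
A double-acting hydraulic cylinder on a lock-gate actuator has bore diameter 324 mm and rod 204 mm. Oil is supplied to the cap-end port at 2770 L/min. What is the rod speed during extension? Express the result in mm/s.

v ≈ 560 mm/s

Cap-side area A_cap = π/4 × (324 mm)² = 82450 mm^2
v = Q / A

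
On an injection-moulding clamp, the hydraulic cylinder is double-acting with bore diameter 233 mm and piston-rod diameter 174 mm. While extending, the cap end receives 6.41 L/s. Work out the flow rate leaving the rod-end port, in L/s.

Q_out ≈ 2.84 L/s

Cap-side area A_cap = π/4 × (233 mm)² = 42640 mm^2
Rod-side annular area A_ann = π/4 × (233² − 174²) = 18860 mm^2
Piston speed v = Q_in/A_cap; rod-end outflow Q_out = v × A_ann = Q_in × A_ann/A_cap.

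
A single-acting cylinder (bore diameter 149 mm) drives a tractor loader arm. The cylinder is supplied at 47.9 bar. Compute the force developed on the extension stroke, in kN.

F ≈ 83.5 kN

Cap-side area A_cap = π/4 × (149 mm)² = 17440 mm^2
F = P × A_cap = 47.9 bar × A_cap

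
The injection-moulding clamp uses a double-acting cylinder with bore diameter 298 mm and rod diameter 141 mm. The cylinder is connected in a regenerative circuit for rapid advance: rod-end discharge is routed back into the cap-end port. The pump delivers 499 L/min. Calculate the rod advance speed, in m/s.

In regeneration the rod-end outflow joins the pump flow into the cap end, so the net volume the pump must supply per unit advance equals the rod cross-section area.
Rod cross-section A_rod = π/4 × (141 mm)² = 15610 mm^2
v = Q_pump / A_rod

v ≈ 0.533 m/s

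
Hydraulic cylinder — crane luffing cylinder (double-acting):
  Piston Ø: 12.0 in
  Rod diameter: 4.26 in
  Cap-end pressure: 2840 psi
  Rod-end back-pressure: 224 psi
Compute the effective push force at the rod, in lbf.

Cap-side area A_cap = π/4 × (12.0 in)² = 113.1 in^2
Rod-side annular area A_ann = π/4 × (12.0² − 4.26²) = 98.84 in^2
Net thrust = P_cap·A_cap − P_rod·A_ann = 3.212e5 lbf − 22140 lbf

F ≈ 2.99e5 lbf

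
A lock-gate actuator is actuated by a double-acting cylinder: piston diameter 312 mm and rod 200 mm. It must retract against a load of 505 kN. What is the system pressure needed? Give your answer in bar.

Rod-side annular area A_ann = π/4 × (312² − 200²) = 45040 mm^2
Retraction: pressure acts on the annular area.
P = F / A = 505 kN / A

P ≈ 112 bar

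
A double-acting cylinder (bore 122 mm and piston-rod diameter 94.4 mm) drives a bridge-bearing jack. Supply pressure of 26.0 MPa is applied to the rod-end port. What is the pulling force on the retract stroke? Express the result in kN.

F ≈ 122 kN

Rod-side annular area A_ann = π/4 × (122² − 94.4²) = 4691 mm^2
On retraction the pressure acts on the annular area (bore minus rod).
F = P × A_ann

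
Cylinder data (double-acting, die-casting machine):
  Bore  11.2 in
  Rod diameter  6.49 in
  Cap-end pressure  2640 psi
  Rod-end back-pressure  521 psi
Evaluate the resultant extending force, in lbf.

Cap-side area A_cap = π/4 × (11.2 in)² = 98.52 in^2
Rod-side annular area A_ann = π/4 × (11.2² − 6.49²) = 65.44 in^2
Net thrust = P_cap·A_cap − P_rod·A_ann = 2.601e5 lbf − 34090 lbf

F ≈ 2.26e5 lbf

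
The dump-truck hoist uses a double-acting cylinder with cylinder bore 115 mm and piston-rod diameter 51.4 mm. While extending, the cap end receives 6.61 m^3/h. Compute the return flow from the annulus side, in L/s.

Q_out ≈ 1.47 L/s

Cap-side area A_cap = π/4 × (115 mm)² = 10390 mm^2
Rod-side annular area A_ann = π/4 × (115² − 51.4²) = 8312 mm^2
Piston speed v = Q_in/A_cap; rod-end outflow Q_out = v × A_ann = Q_in × A_ann/A_cap.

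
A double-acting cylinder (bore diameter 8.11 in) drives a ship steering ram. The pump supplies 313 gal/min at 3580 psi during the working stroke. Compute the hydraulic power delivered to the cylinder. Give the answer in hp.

Hydraulic power = P × Q

W ≈ 654 hp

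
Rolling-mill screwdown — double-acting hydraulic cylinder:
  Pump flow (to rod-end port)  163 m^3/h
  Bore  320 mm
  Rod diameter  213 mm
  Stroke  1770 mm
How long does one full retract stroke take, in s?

Rod-side annular area A_ann = π/4 × (320² − 213²) = 44790 mm^2
Swept volume V = A × L; t = V / Q = A·L / Q

t ≈ 1.75 s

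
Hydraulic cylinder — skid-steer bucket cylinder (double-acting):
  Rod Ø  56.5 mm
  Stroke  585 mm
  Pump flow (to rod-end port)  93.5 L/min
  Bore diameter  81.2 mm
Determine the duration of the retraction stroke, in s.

t ≈ 1.00 s

Rod-side annular area A_ann = π/4 × (81.2² − 56.5²) = 2671 mm^2
Swept volume V = A × L; t = V / Q = A·L / Q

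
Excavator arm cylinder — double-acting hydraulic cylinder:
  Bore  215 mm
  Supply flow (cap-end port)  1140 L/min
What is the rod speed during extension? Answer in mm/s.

v ≈ 523 mm/s

Cap-side area A_cap = π/4 × (215 mm)² = 36310 mm^2
v = Q / A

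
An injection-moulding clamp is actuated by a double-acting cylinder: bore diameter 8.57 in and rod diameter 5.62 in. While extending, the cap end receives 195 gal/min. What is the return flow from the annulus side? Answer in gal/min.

Cap-side area A_cap = π/4 × (8.57 in)² = 57.68 in^2
Rod-side annular area A_ann = π/4 × (8.57² − 5.62²) = 32.88 in^2
Piston speed v = Q_in/A_cap; rod-end outflow Q_out = v × A_ann = Q_in × A_ann/A_cap.

Q_out ≈ 111 gal/min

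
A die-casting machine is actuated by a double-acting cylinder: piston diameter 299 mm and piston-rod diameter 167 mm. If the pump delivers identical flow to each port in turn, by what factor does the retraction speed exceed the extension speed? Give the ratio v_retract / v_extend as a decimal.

v_ret/v_ext ≈ 1.45

Cap-side area A_cap = π/4 × (299 mm)² = 70220 mm^2
Rod-side annular area A_ann = π/4 × (299² − 167²) = 48310 mm^2
For equal Q, v ∝ 1/A, so v_ret/v_ext = A_cap/A_ann.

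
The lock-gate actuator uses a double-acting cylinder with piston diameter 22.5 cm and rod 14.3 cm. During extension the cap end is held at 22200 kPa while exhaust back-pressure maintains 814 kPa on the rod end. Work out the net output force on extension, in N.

Cap-side area A_cap = π/4 × (22.5 cm)² = 397.6 cm^2
Rod-side annular area A_ann = π/4 × (22.5² − 14.3²) = 237.0 cm^2
Net thrust = P_cap·A_cap − P_rod·A_ann = 8.827e5 N − 19290 N

F ≈ 8.63e5 N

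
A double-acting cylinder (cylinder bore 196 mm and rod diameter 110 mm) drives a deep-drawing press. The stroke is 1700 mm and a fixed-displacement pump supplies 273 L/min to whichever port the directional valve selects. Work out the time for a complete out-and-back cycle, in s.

Cap-side area A_cap = π/4 × (196 mm)² = 30170 mm^2
Rod-side annular area A_ann = π/4 × (196² − 110²) = 20670 mm^2
t_ext = A_cap·L/Q = 11.27 s
t_ret = A_ann·L/Q = 7.722 s
t_cycle = t_ext + t_ret

t ≈ 19.0 s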